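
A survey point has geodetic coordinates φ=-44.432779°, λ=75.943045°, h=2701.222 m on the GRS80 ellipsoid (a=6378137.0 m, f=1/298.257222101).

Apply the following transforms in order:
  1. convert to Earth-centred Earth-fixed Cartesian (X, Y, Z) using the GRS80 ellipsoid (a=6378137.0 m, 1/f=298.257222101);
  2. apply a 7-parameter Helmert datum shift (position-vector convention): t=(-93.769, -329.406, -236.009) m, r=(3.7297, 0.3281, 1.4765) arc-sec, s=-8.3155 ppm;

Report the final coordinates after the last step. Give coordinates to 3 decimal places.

X=1108359.646 m, Y=4426925.484 m, Z=-4444569.173 m

start: φ=-44.432779°, λ=75.943045°, h=2701.222 m
→ ECEF (a=6378137.000, f=1/298.257222101): X=1108501.3929, Y=4427203.4051, Z=-4444448.4109
→ Helmert 7p (PV): X=1108359.6457, Y=4426925.4839, Z=-4444569.1728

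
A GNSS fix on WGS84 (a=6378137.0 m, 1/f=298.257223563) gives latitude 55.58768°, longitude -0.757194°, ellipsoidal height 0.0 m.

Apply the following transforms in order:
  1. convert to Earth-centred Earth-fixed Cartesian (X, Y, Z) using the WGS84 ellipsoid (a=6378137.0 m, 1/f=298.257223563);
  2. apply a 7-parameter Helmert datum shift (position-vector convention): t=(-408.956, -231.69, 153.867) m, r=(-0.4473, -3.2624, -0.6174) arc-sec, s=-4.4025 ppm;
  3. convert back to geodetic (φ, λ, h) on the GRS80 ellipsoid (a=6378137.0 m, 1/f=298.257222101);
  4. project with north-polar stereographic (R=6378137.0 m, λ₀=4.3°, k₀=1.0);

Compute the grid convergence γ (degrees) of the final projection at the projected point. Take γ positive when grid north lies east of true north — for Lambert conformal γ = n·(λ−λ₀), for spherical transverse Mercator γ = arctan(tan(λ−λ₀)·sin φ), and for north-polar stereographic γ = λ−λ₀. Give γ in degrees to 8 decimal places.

-5.06096302

start: φ=55.587680°, λ=-0.757194°, h=0.000 m
→ ECEF (a=6378137.000, f=1/298.257223563): X=3612492.8566, Y=-47743.7814, Z=5238634.6977
→ Helmert 7p (PV): X=3611984.9968, Y=-47974.7139, Z=5238822.7421
→ geod (Bowring, a=6378137.000): φ=55.59237489°, λ=-0.76096302°, h=-130.1033 m
→ into stereo (λ₀=4.3°): φ=55.59237489°, λ−λ₀=-5.06096302°
convergence γ = -5.06096302°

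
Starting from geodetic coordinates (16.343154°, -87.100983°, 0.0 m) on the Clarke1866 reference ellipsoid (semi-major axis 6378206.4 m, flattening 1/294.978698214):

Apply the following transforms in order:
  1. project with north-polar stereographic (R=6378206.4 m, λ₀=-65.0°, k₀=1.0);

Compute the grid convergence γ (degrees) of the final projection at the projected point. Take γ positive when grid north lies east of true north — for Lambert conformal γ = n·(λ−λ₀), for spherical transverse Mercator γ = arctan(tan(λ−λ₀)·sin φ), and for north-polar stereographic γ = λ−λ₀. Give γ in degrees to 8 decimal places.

-22.10098300

start: φ=16.343154°, λ=-87.100983°, h=0.000 m
→ into stereo (λ₀=-65.0°): φ=16.34315400°, λ−λ₀=-22.10098300°
convergence γ = -22.10098300°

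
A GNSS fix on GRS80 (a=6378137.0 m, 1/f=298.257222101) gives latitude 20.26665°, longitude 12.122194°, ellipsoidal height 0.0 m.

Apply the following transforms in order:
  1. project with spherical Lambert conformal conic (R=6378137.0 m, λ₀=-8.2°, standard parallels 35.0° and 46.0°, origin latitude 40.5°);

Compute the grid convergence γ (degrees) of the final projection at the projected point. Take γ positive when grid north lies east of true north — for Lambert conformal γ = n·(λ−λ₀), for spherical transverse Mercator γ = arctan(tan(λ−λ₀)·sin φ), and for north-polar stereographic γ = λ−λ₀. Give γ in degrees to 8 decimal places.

start: φ=20.266650°, λ=12.122194°, h=0.000 m
→ into lcc (λ₀=-8.2°): φ=20.26665000°, λ−λ₀=20.32219400°
convergence γ = 13.21858743°

13.21858743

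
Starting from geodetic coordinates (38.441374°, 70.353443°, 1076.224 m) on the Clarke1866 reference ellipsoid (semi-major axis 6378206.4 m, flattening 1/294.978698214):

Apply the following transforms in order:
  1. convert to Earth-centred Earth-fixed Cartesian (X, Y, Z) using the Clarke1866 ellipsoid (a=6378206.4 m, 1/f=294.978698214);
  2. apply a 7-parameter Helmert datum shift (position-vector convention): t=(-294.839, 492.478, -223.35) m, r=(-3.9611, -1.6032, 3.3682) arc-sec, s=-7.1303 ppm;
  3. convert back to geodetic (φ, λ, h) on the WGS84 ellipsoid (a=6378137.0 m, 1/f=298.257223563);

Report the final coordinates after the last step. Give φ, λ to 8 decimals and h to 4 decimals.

start: φ=38.441374°, λ=70.353443°, h=1076.224 m
→ ECEF (a=6378206.400, f=1/294.978698214): X=1682122.7503, Y=4711830.3895, Z=3944408.1155
→ Helmert 7p (PV): X=1681708.3182, Y=4712392.4865, Z=3944079.2298
→ geod (Bowring, a=6378137.000): φ=38.43478416°, λ=70.36007659°, h=1154.9426 m

φ=38.43478416°, λ=70.36007659°, h=1154.9426 m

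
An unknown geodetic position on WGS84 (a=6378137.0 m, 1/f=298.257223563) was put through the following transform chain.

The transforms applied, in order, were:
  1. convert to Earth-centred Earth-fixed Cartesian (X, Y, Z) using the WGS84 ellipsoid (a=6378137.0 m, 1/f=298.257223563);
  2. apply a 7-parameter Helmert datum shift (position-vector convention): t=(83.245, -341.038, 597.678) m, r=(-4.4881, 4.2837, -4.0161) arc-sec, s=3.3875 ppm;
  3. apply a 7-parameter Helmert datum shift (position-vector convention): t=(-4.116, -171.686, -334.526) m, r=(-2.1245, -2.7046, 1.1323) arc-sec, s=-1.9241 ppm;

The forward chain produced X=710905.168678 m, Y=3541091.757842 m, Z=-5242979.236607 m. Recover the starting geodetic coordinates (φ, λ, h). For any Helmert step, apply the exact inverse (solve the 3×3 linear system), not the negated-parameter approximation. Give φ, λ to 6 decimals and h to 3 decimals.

φ=-55.613426°, λ=78.651805°, h=3467.604 m

start: X=710905.1687, Y=3541091.7578, Z=-5242979.2366 m
→ Helmert⁻¹: X=710861.3500, Y=3541320.3537, Z=-5242627.6439
→ Helmert⁻¹: X=710815.6256, Y=3541777.3189, Z=-5243115.7331
→ geod (Bowring, a=6378137.000): φ=-55.61342600°, λ=78.65180500°, h=3467.6040 m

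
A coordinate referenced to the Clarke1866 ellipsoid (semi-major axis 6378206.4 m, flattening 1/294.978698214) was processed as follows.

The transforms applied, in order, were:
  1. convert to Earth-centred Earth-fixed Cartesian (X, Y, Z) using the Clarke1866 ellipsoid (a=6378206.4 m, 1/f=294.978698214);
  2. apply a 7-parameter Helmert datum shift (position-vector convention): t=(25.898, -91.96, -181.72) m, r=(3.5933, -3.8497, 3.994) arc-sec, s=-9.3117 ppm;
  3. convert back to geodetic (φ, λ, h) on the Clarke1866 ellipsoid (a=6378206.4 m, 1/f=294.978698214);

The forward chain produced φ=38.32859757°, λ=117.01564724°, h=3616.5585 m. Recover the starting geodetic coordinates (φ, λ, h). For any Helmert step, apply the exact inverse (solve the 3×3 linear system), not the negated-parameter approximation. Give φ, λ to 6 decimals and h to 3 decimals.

φ=38.328952°, λ=117.013220°, h=3861.952 m

start: φ=38.328598°, λ=117.015647°, h=3616.559 m
→ ECEF (a=6378206.400, f=1/294.978698214): X=-2277008.0590, Y=4465864.4778, Z=3936169.3124
→ Helmert⁻¹: X=-2276895.2134, Y=4466110.6869, Z=3936352.3792
→ geod (Bowring, a=6378206.400): φ=38.32895200°, λ=117.01322000°, h=3861.9520 m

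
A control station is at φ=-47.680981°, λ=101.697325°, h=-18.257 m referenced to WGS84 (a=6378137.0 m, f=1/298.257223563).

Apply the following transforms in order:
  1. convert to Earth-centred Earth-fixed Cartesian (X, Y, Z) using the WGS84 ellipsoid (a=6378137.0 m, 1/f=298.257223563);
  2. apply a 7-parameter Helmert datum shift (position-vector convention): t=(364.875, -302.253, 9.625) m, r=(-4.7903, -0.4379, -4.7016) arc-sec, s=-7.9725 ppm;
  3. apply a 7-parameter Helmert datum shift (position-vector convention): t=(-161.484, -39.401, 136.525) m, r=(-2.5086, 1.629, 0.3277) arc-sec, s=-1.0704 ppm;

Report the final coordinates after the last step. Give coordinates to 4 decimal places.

start: φ=-47.680981°, λ=101.697325°, h=-18.257 m
→ ECEF (a=6378137.000, f=1/298.257223563): X=-872194.1185, Y=4212656.5398, Z=-4693054.9475
→ Helmert 7p (PV): X=-871716.3041, Y=4212231.5912, Z=-4693107.5928
→ Helmert 7p (PV): X=-871920.6115, Y=4212129.2188, Z=-4693010.3891

X=-871920.6115 m, Y=4212129.2188 m, Z=-4693010.3891 m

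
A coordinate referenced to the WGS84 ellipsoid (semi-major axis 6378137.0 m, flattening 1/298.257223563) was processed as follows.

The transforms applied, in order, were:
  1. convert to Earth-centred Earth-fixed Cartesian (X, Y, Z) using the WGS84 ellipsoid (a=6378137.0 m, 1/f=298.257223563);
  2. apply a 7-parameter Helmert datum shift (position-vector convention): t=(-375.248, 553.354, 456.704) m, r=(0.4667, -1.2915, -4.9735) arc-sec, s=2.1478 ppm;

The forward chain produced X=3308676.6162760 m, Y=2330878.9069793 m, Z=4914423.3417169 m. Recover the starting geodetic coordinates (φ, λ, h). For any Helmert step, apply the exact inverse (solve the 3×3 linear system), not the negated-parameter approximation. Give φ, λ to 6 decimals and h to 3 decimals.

φ=50.712725°, λ=35.155522°, h=722.895 m

start: X=3308676.6163, Y=2330878.9070, Z=4914423.3417 m
→ Helmert⁻¹: X=3309019.3337, Y=2330411.4541, Z=4913930.0917
→ geod (Bowring, a=6378137.000): φ=50.71272500°, λ=35.15552200°, h=722.8950 m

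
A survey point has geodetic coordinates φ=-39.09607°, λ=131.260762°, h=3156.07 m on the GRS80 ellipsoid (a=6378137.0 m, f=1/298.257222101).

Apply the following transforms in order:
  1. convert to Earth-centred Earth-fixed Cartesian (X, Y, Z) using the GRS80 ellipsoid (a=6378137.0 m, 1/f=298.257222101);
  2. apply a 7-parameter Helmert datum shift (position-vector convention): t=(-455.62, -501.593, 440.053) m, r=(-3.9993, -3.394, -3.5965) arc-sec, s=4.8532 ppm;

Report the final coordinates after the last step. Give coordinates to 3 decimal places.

start: φ=-39.096070°, λ=131.260762°, h=3156.070 m
→ ECEF (a=6378137.000, f=1/298.257222101): X=-3270434.3110, Y=3727802.8844, Z=-4002590.2107
→ Helmert 7p (PV): X=-3270774.9423, Y=3727298.8006, Z=-4002295.6763

X=-3270774.942 m, Y=3727298.801 m, Z=-4002295.676 m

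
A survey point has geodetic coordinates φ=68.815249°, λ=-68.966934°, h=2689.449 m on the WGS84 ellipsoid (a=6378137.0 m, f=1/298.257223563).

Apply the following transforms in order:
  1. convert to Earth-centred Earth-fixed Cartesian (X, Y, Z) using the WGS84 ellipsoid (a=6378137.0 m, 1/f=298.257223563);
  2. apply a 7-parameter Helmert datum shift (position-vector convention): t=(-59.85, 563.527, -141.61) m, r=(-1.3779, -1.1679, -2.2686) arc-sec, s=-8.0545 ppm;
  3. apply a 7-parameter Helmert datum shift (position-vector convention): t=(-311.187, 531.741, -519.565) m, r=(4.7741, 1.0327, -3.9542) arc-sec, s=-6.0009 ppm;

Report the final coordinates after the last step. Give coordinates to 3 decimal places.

start: φ=68.815249°, λ=-68.966934°, h=2689.449 m
→ ECEF (a=6378137.000, f=1/298.257223563): X=830013.7036, Y=-2158535.4178, Z=5927064.1525
→ Helmert 7p (PV): X=829889.8682, Y=-2157924.0398, Z=5926893.9220
→ Helmert 7p (PV): X=829562.0067, Y=-2157532.4386, Z=5926284.6894

X=829562.007 m, Y=-2157532.439 m, Z=5926284.689 m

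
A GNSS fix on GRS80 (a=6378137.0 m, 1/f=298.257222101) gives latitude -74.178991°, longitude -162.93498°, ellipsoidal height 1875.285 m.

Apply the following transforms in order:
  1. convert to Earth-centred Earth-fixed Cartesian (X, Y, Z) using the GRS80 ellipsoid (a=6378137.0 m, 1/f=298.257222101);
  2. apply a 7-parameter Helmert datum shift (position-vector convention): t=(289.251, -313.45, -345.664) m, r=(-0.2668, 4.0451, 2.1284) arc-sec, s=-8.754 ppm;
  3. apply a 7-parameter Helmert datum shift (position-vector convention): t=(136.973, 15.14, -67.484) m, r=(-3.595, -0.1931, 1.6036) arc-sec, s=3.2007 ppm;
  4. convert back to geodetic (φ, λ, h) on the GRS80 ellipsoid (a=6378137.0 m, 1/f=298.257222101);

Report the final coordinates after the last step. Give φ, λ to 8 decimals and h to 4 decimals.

φ=-74.18142664°, λ=-162.91797546°, h=2150.0008 m

start: φ=-74.178991°, λ=-162.934980°, h=1875.285 m
→ ECEF (a=6378137.000, f=1/298.257222101): X=-1667995.0555, Y=-512027.7751, Z=-6116219.3602
→ Helmert 7p (PV): X=-1667805.8647, Y=-512361.8654, Z=-6116478.1094
→ Helmert 7p (PV): X=-1667664.5204, Y=-512467.9365, Z=-6116557.8018
→ geod (Bowring, a=6378137.000): φ=-74.18142664°, λ=-162.91797546°, h=2150.0008 m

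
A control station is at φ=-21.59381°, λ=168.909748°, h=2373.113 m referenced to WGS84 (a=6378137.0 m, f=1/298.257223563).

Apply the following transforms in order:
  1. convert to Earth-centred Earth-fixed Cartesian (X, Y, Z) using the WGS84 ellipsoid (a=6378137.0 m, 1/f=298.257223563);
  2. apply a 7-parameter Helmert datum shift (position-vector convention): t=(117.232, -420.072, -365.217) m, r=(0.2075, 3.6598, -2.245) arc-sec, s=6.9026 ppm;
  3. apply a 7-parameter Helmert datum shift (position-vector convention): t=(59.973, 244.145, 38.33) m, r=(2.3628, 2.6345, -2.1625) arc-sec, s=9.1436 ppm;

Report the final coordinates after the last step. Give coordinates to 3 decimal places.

start: φ=-21.593810°, λ=168.909748°, h=2373.113 m
→ ECEF (a=6378137.000, f=1/298.257223563): X=-5824551.3561, Y=1141702.4769, Z=-2333525.4735
→ Helmert 7p (PV): X=-5824503.3068, Y=1141356.0284, Z=-2333802.3024
→ Helmert 7p (PV): X=-5824514.4331, Y=1141698.4090, Z=-2333697.8435

X=-5824514.433 m, Y=1141698.409 m, Z=-2333697.844 m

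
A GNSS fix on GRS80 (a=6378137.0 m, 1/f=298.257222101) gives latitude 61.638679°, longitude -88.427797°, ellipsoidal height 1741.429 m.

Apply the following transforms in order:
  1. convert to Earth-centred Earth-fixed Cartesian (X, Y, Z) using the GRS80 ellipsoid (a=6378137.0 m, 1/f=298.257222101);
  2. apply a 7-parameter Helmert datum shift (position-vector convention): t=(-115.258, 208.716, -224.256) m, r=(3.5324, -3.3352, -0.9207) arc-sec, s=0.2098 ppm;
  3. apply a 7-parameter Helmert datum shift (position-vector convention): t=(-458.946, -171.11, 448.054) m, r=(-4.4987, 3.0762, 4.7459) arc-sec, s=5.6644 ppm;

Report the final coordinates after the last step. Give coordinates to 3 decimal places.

X=82842.445 m, Y=-3037327.592 m, Z=5591302.627 m

start: φ=61.638679°, λ=-88.427797°, h=1741.429 m
→ ECEF (a=6378137.000, f=1/298.257222101): X=83366.8584, Y=-3037375.0847, Z=5591031.6524
→ Helmert 7p (PV): X=83147.6558, Y=-3037263.1277, Z=5590757.9007
→ Helmert 7p (PV): X=82842.4450, Y=-3037327.5919, Z=5591302.6269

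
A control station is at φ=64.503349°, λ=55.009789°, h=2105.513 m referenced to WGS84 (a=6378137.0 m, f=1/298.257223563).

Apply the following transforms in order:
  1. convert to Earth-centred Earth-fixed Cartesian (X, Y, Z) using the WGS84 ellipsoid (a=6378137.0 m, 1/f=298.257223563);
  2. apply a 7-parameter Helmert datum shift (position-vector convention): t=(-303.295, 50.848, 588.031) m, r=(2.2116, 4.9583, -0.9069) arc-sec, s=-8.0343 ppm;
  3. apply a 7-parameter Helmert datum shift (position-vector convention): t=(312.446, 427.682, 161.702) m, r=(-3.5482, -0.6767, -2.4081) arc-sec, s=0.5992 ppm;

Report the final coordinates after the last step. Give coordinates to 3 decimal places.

X=1579366.009 m, Y=2256644.163 m, Z=5736651.965 m

start: φ=64.503349°, λ=55.009789°, h=2105.513 m
→ ECEF (a=6378137.000, f=1/298.257223563): X=1579213.2768, Y=2256170.6070, Z=5735992.2799
→ Helmert 7p (PV): X=1579045.0973, Y=2256134.8832, Z=5736520.4553
→ Helmert 7p (PV): X=1579366.0094, Y=2256644.1626, Z=5736651.9647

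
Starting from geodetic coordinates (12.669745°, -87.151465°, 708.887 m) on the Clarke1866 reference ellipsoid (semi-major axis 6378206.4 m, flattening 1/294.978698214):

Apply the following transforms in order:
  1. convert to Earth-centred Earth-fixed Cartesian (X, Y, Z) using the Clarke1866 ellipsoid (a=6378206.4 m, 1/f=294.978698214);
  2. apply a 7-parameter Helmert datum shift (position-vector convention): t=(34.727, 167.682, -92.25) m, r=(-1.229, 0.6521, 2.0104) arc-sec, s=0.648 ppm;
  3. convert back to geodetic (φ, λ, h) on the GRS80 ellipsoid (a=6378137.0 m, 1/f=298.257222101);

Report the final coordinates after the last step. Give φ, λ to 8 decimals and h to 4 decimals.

φ=12.66867651°, λ=-87.15046638°, h=589.1206 m

start: φ=12.669745°, λ=-87.151465°, h=708.887 m
→ ECEF (a=6378206.400, f=1/294.978698214): X=309336.9643, Y=-6216914.1212, Z=1389851.4783
→ Helmert 7p (PV): X=309436.8801, Y=-6216739.1715, Z=1389796.1936
→ geod (Bowring, a=6378137.000): φ=12.66867651°, λ=-87.15046638°, h=589.1206 m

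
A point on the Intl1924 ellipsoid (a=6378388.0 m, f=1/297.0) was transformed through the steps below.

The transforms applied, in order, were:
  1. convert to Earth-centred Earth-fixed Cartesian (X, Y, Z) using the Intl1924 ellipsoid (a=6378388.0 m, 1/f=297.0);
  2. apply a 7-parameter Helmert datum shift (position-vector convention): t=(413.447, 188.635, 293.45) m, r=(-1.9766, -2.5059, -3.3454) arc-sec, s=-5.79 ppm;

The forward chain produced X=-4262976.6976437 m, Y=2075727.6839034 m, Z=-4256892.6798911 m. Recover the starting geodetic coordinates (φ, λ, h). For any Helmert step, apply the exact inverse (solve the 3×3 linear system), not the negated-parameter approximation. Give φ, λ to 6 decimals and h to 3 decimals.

start: X=-4262976.6976, Y=2075727.6839, Z=-4256892.6799 m
→ Helmert⁻¹: X=-4263500.2124, Y=2075522.7122, Z=-4257139.0927
→ geod (Bowring, a=6378388.000): φ=-42.10889100°, λ=154.04262900°, h=3700.3280 m

φ=-42.108891°, λ=154.042629°, h=3700.328 m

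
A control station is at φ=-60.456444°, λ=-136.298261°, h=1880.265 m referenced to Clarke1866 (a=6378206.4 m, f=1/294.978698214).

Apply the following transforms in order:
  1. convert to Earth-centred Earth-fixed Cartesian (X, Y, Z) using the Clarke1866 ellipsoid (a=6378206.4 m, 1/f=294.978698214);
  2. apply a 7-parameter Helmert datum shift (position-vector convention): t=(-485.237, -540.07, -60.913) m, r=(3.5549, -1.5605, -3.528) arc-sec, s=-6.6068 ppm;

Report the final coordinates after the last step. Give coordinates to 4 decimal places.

start: φ=-60.456444°, λ=-136.298261°, h=1880.265 m
→ ECEF (a=6378206.400, f=1/294.978698214): X=-2280181.1789, Y=-2179120.8740, Z=-5527167.8737
→ Helmert 7p (PV): X=-2280646.8075, Y=-2179512.2884, Z=-5527247.0766

X=-2280646.8075 m, Y=-2179512.2884 m, Z=-5527247.0766 m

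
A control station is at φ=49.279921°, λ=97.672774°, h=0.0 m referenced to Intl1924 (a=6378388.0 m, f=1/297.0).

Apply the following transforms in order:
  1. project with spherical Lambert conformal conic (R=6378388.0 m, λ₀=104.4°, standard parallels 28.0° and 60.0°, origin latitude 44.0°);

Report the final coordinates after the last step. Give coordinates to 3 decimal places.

start: φ=49.279921°, λ=97.672774°, h=0.000 m
→ lcc (R=6378388.0, λ₀=104.4°): E=-470432.8398, N=584785.6333

E=-470432.840 m, N=584785.633 m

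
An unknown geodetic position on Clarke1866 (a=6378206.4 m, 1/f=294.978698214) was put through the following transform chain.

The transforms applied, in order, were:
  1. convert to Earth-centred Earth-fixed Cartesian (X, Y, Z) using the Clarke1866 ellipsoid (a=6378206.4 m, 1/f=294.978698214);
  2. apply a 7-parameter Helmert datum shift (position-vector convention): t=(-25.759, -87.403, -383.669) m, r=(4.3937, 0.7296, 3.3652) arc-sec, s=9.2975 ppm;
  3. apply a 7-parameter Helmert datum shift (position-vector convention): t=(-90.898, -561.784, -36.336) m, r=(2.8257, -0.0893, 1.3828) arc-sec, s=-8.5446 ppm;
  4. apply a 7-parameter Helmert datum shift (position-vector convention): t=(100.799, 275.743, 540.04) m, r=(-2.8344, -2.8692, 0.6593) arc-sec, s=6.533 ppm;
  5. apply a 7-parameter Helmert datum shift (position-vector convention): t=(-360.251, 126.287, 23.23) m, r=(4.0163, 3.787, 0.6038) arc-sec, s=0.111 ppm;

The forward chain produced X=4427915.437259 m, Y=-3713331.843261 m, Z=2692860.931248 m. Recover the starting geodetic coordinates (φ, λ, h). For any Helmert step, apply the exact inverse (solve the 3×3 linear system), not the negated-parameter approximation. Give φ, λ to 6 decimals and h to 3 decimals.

φ=25.134241°, λ=-39.980512°, h=1158.770 m

start: X=4427915.4373, Y=-3713331.8433, Z=2692860.9312 m
→ Helmert⁻¹: X=4428214.8834, Y=-3713418.2440, Z=2692991.0100
→ Helmert⁻¹: X=4428110.7362, Y=-3713720.8762, Z=2692320.7518
→ Helmert⁻¹: X=4428215.7442, Y=-3713183.6221, Z=2692429.0443
→ Helmert⁻¹: X=4428130.2281, Y=-3713076.5799, Z=2692882.4334
→ geod (Bowring, a=6378206.400): φ=25.13424100°, λ=-39.98051200°, h=1158.7700 m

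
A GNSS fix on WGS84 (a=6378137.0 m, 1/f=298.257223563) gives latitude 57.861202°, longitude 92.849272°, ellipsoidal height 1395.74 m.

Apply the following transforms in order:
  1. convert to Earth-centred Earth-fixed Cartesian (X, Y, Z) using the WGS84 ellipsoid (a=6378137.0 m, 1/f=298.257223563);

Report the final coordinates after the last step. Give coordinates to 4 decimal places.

start: φ=57.861202°, λ=92.849272°, h=1395.740 m
→ ECEF (a=6378137.000, f=1/298.257223563): X=-169104.2596, Y=3397700.2368, Z=5378711.7827

X=-169104.2596 m, Y=3397700.2368 m, Z=5378711.7827 m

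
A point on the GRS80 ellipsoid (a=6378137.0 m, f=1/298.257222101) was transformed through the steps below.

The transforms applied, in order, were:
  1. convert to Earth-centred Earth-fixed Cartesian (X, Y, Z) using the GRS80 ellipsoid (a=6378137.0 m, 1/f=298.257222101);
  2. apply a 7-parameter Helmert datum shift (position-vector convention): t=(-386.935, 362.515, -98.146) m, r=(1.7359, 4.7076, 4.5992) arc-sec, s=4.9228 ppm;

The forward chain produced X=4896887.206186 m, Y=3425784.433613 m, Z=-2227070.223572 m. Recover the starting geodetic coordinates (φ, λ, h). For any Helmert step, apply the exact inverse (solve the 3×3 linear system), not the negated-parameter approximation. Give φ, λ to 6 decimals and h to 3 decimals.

φ=-20.562328°, λ=34.969346°, h=2240.944 m

start: X=4896887.2062, Y=3425784.4336, Z=-2227070.2236 m
→ Helmert⁻¹: X=4897377.2325, Y=3425277.1154, Z=-2226878.1681
→ geod (Bowring, a=6378137.000): φ=-20.56232800°, λ=34.96934600°, h=2240.9440 m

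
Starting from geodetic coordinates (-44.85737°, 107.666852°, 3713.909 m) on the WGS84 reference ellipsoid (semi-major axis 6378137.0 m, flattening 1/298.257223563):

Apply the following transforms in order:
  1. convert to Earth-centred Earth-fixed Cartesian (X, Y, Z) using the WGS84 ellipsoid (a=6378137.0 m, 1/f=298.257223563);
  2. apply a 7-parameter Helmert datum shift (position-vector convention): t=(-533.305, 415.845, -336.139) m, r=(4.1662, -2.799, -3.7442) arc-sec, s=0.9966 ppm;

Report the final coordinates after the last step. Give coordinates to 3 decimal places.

start: φ=-44.857370°, λ=107.666852°, h=3713.909 m
→ ECEF (a=6378137.000, f=1/298.257223563): X=-1375203.0193, Y=4317703.3296, Z=-4478746.0399
→ Helmert 7p (PV): X=-1375598.5417, Y=4318238.9040, Z=-4479018.0935

X=-1375598.542 m, Y=4318238.904 m, Z=-4479018.094 m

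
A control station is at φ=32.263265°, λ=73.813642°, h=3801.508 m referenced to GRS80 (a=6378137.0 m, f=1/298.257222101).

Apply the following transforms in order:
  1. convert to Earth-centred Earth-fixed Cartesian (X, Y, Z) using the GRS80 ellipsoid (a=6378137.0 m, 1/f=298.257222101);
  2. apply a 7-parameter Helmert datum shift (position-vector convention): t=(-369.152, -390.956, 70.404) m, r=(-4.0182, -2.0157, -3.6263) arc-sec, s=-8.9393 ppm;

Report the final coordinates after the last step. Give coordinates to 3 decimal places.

start: φ=32.263265°, λ=73.813642°, h=3801.508 m
→ ECEF (a=6378137.000, f=1/298.257222101): X=1505803.9490, Y=5187621.1703, Z=3387182.3470
→ Helmert 7p (PV): X=1505479.4373, Y=5187223.3519, Z=3387136.1292

X=1505479.437 m, Y=5187223.352 m, Z=3387136.129 m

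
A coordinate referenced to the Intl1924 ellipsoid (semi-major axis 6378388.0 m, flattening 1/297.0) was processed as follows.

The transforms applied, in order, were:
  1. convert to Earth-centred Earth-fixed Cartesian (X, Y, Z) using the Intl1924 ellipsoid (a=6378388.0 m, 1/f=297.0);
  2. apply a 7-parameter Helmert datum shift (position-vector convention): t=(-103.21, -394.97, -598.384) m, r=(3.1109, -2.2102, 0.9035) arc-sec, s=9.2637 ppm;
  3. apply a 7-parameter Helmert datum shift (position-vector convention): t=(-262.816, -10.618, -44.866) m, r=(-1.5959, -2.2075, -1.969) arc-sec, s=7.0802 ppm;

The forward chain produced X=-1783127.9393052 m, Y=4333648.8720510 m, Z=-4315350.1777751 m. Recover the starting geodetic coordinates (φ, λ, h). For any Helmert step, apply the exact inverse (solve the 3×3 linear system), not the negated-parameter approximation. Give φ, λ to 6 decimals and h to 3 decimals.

start: X=-1783127.9393, Y=4333648.8721, Z=-4315350.1778 m
→ Helmert⁻¹: X=-1782940.0519, Y=4333645.1747, Z=-4315222.1472
→ Helmert⁻¹: X=-1782847.5752, Y=4333942.7316, Z=-4314630.0552
→ geod (Bowring, a=6378388.000): φ=-42.82792300°, λ=112.36072300°, h=1549.5610 m

φ=-42.827923°, λ=112.360723°, h=1549.561 m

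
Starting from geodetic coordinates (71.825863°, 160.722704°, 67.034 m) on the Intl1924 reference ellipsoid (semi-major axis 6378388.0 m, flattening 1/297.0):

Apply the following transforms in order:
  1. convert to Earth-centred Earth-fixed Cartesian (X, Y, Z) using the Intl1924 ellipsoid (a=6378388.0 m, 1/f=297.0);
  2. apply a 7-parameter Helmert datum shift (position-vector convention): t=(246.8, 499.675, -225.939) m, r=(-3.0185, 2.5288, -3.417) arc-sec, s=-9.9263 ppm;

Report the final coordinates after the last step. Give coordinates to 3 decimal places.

X=-1883306.298 m, Y=659422.065 m, Z=6037588.126 m

start: φ=71.825863°, λ=160.722704°, h=67.034 m
→ ECEF (a=6378388.000, f=1/297.0): X=-1883656.7324, Y=658809.3675, Z=6037860.5458
→ Helmert 7p (PV): X=-1883306.2977, Y=659422.0653, Z=6037588.1256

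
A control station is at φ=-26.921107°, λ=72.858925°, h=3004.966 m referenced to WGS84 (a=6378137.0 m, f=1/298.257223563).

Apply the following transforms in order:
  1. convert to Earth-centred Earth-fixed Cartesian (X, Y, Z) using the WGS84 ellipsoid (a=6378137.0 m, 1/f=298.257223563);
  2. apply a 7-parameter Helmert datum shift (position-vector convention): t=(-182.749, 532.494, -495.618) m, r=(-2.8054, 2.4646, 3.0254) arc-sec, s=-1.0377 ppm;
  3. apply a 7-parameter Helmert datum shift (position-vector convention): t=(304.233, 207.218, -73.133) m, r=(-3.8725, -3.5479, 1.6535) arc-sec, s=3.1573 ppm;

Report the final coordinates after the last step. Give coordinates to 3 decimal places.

X=1678044.578 m, Y=5441329.859 m, Z=-2872526.770 m

start: φ=-26.921107°, λ=72.858925°, h=3004.966 m
→ ECEF (a=6378137.000, f=1/298.257223563): X=1678027.8641, Y=5440633.5377, Z=-2871784.5861
→ Helmert 7p (PV): X=1677729.2590, Y=5441145.9395, Z=-2872371.2721
→ Helmert 7p (PV): X=1678044.5776, Y=5441329.8590, Z=-2872526.7704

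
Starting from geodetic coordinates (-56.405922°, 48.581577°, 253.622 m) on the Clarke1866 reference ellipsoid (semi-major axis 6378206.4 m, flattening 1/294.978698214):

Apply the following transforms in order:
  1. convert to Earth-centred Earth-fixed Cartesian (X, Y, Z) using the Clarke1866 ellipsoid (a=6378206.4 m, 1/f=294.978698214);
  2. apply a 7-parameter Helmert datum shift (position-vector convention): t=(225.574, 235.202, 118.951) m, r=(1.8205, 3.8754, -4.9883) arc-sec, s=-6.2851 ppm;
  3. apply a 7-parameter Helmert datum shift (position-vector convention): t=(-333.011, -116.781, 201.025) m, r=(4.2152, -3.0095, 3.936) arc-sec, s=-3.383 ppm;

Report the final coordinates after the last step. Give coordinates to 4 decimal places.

X=2340140.2477 m, Y=2653041.0418 m, Z=-5289154.7446 m

start: φ=-56.405922°, λ=48.581577°, h=253.622 m
→ ECEF (a=6378206.400, f=1/294.978698214): X=2340278.9890, Y=2652805.4247, Z=-5289593.6688
→ Helmert 7p (PV): X=2340454.6263, Y=2653014.0426, Z=-5289462.0285
→ Helmert 7p (PV): X=2340140.2477, Y=2653041.0418, Z=-5289154.7446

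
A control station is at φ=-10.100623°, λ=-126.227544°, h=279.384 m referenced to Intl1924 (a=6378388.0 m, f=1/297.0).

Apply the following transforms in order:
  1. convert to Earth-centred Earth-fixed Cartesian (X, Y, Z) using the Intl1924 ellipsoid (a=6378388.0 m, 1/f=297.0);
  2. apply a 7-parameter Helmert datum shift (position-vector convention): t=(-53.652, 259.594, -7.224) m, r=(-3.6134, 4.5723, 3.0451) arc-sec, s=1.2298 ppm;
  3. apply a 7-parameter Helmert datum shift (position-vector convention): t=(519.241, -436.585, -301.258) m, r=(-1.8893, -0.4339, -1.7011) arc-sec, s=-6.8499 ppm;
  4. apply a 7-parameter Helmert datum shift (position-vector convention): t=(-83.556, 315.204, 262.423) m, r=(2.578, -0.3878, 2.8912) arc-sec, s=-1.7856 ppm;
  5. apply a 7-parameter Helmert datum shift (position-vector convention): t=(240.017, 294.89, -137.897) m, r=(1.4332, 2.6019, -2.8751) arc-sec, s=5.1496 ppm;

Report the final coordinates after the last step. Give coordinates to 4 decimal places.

X=-3711078.9493 m, Y=-5065882.5270 m, Z=-1111299.5512 m

start: φ=-10.100623°, λ=-126.227544°, h=279.384 m
→ ECEF (a=6378388.000, f=1/297.0): X=-3711708.5636, Y=-5066294.5515, Z=-1111269.0400
→ Helmert 7p (PV): X=-3711716.6199, Y=-5066115.4518, Z=-1111106.5998
→ Helmert 7p (PV): X=-3711211.3975, Y=-5066496.9007, Z=-1111361.6516
→ Helmert 7p (PV): X=-3711215.2206, Y=-5066210.7793, Z=-1111167.5451
→ Helmert 7p (PV): X=-3711078.9493, Y=-5065882.5270, Z=-1111299.5512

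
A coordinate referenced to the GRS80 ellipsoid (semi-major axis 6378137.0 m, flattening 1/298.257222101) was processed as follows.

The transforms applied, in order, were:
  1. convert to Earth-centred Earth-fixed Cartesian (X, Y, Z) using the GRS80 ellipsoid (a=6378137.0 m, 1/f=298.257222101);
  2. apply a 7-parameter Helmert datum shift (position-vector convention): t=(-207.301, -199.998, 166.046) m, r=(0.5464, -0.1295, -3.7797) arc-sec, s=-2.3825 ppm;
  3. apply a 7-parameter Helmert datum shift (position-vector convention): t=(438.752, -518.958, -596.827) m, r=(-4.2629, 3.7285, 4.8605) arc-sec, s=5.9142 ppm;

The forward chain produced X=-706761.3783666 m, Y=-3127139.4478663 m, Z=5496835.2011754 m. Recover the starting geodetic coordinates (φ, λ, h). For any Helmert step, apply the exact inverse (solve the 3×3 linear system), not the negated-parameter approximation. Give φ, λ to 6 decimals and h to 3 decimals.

φ=59.920198°, λ=-102.743843°, h=1330.764 m

start: X=-706761.3784, Y=-3127139.4479, Z=5496835.2012 m
→ Helmert⁻¹: X=-707368.9977, Y=-3126698.9436, Z=5497322.1090
→ Helmert⁻¹: X=-707102.6385, Y=-3126504.7897, Z=5497177.8861
→ geod (Bowring, a=6378137.000): φ=59.92019800°, λ=-102.74384300°, h=1330.7640 m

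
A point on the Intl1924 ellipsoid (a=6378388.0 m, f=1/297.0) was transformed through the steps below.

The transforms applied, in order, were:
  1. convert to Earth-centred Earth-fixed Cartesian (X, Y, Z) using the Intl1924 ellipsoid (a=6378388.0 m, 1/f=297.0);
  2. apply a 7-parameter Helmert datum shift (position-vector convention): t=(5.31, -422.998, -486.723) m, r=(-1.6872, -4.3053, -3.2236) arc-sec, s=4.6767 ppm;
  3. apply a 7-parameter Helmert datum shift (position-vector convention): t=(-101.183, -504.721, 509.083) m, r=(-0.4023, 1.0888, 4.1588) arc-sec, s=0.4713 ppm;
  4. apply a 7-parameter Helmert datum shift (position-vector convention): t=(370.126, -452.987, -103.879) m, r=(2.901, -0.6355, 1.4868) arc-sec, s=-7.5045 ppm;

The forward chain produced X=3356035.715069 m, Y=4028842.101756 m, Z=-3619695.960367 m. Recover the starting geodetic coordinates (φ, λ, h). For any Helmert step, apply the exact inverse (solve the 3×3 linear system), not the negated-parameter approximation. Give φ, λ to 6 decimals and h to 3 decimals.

φ=-34.794597°, λ=50.217368°, h=820.210 m

start: X=3356035.7151, Y=4028842.1018, Z=-3619695.9604 m
→ Helmert⁻¹: X=3355708.6633, Y=4029250.2293, Z=-3619686.2529
→ Helmert⁻¹: X=3355908.6227, Y=4029692.4486, Z=-3620168.0555
→ Helmert⁻¹: X=3355749.0799, Y=4030178.6526, Z=-3619701.4819
→ geod (Bowring, a=6378388.000): φ=-34.79459700°, λ=50.21736800°, h=820.2100 m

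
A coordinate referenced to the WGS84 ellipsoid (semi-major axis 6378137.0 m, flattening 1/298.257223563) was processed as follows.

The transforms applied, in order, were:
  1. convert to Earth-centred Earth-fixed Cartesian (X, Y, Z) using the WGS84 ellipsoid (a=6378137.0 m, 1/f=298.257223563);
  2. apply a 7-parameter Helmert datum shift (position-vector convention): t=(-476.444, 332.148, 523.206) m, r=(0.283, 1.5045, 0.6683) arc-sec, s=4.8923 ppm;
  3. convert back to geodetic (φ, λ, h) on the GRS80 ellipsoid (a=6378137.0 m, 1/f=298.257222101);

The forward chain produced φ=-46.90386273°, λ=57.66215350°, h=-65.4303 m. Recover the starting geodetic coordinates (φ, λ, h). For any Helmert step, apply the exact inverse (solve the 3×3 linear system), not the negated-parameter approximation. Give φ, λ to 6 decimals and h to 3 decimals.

start: φ=-46.903863°, λ=57.662154°, h=-65.430 m
→ ECEF (a=6378137.000, f=1/298.257222101): X=2335127.0905, Y=3688409.3899, Z=-4634421.5506
→ Helmert⁻¹: X=2335637.8646, Y=3688045.2721, Z=-4634910.1050
→ geod (Bowring, a=6378137.000): φ=-46.90709100°, λ=57.65393300°, h=267.8350 m

φ=-46.907091°, λ=57.653933°, h=267.835 m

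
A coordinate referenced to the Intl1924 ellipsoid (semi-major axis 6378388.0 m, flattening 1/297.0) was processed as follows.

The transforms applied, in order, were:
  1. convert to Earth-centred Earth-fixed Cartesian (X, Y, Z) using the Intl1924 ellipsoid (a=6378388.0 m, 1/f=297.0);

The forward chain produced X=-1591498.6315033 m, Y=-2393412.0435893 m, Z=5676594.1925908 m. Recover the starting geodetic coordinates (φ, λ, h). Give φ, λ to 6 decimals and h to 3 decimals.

start: X=-1591498.6315, Y=-2393412.0436, Z=5676594.1926 m
→ geod (Bowring, a=6378388.000): φ=63.30081900°, λ=-123.62190800°, h=1506.5590 m

φ=63.300819°, λ=-123.621908°, h=1506.559 m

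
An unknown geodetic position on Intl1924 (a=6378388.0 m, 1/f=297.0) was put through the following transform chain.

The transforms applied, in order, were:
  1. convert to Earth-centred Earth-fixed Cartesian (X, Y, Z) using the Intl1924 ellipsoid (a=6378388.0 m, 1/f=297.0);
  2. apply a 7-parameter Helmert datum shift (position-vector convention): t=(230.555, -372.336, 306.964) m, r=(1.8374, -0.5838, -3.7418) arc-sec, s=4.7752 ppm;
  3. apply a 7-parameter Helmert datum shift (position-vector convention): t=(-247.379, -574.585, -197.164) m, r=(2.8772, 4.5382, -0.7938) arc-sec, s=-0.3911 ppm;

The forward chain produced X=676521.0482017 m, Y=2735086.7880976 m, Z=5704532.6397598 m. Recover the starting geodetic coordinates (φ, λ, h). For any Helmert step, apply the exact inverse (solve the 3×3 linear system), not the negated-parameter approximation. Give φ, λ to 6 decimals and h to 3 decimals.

φ=63.859111°, λ=76.115145°, h=1568.744 m

start: X=676521.0482, Y=2735086.7881, Z=5704532.6398 m
→ Helmert⁻¹: X=676632.6496, Y=2735744.6223, Z=5704708.7610
→ Helmert⁻¹: X=676365.3737, Y=2736166.9768, Z=5704348.2694
→ geod (Bowring, a=6378388.000): φ=63.85911100°, λ=76.11514500°, h=1568.7440 m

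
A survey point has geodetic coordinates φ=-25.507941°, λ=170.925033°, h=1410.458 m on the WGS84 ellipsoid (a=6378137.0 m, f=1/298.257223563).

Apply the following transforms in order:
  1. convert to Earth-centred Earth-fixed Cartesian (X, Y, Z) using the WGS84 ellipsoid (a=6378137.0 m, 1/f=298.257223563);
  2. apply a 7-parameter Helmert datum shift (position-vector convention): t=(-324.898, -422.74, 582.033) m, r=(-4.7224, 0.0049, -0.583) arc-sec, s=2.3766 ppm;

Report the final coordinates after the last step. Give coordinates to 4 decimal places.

start: φ=-25.507941°, λ=170.925033°, h=1410.458 m
→ ECEF (a=6378137.000, f=1/298.257223563): X=-5689166.4228, Y=908707.5835, Z=-2730571.9269
→ Helmert 7p (PV): X=-5689502.3381, Y=908240.5673, Z=-2730017.0530

X=-5689502.3381 m, Y=908240.5673 m, Z=-2730017.0530 m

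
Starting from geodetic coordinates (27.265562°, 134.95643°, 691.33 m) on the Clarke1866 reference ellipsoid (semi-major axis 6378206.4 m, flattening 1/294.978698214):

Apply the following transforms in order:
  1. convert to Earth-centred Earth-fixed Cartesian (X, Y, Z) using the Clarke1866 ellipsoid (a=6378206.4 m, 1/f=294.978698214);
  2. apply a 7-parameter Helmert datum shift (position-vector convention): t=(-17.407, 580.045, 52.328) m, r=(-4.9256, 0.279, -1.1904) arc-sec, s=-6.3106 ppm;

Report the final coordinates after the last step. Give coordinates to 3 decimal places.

start: φ=27.265562°, λ=134.956430°, h=691.330 m
→ ECEF (a=6378206.400, f=1/294.978698214): X=-4009203.9448, Y=4015306.1040, Z=2904556.8585
→ Helmert 7p (PV): X=-4009168.9495, Y=4015953.3082, Z=2904500.3952

X=-4009168.949 m, Y=4015953.308 m, Z=2904500.395 m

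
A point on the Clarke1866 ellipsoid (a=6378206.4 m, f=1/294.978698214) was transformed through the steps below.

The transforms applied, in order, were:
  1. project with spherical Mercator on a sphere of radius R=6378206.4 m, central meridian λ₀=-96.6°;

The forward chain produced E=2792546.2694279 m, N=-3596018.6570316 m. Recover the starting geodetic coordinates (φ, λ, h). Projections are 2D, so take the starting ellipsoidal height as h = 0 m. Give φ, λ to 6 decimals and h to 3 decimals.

φ=-30.716452°, λ=-71.514403°, h=0.000 m

start: E=2792546.2694, N=-3596018.6570 m
→ merc⁻¹: φ=-30.71645200°, λ=-71.51440300°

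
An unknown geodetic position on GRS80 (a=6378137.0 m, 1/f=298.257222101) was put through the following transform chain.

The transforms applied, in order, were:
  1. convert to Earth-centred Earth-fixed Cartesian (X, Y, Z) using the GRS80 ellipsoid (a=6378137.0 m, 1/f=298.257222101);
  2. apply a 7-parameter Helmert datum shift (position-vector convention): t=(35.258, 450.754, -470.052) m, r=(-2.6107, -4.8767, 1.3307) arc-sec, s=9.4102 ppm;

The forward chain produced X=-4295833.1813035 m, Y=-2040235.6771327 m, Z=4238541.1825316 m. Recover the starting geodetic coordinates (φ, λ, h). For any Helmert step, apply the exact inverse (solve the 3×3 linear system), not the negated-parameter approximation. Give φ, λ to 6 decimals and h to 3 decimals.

start: X=-4295833.1813, Y=-2040235.6771, Z=4238541.1825 m
→ Helmert⁻¹: X=-4295740.9567, Y=-2040693.1682, Z=4239047.0797
→ geod (Bowring, a=6378137.000): φ=41.90302700°, λ=-154.58992900°, h=2176.7130 m

φ=41.903027°, λ=-154.589929°, h=2176.713 m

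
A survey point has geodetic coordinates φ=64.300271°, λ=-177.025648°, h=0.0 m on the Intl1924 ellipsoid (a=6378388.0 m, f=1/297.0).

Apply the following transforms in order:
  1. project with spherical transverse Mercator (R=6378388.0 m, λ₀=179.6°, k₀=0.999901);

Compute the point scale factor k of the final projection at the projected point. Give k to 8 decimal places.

1.00022688

start: φ=64.300271°, λ=-177.025648°, h=0.000 m
→ into tm (λ₀=179.6°): φ=64.30027100°, λ−λ₀=3.37435200°
scale k = 1.00022688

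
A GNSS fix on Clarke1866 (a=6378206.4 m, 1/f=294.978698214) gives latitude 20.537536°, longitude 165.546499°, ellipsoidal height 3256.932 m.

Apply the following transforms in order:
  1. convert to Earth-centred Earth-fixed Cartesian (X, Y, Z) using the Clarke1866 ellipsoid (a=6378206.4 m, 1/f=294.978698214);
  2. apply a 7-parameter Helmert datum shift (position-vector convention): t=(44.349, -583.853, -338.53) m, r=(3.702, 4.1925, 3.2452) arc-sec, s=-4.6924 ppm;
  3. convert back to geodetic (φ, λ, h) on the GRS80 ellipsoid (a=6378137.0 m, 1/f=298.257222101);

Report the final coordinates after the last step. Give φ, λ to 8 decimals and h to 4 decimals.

φ=20.53525574°, λ=165.55297548°, h=2972.1453 m

start: φ=20.537536°, λ=165.546499°, h=3256.932 m
→ ECEF (a=6378206.400, f=1/294.978698214): X=-5789151.1595, Y=1492164.8587, Z=2224531.6868
→ Helmert 7p (PV): X=-5789057.9067, Y=1491442.9973, Z=2224327.1680
→ geod (Bowring, a=6378137.000): φ=20.53525574°, λ=165.55297548°, h=2972.1453 m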